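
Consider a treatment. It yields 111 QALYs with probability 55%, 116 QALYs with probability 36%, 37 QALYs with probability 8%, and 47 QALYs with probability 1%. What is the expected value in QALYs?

106.24 QALYs

EV = 0.55 × 111 + 0.36 × 116 + 0.08 × 37 + 0.01 × 47 = 61.05 + 41.76 + 2.96 + 0.47 = 106.24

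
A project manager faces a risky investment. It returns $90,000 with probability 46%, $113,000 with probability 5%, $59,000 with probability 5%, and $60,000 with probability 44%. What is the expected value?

EV = 0.46 × 90000 + 0.05 × 113000 + 0.05 × 59000 + 0.44 × 60000 = 41400 + 5650 + 2950 + 26400 = 76400

$76,400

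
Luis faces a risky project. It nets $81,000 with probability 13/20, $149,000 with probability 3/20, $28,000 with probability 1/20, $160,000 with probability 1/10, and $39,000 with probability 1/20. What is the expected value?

$94,350

EV = 13/20 × 81000 + 3/20 × 149000 + 1/20 × 28000 + 1/10 × 160000 + 1/20 × 39000 = 52650 + 22350 + 1400 + 16000 + 1950 = 94350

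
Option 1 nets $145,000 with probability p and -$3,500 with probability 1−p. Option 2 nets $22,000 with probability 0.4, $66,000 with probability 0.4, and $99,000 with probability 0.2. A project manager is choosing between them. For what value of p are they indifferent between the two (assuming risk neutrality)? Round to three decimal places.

EV(Option 2) = 0.4 × 22000 + 0.4 × 66000 + 0.2 × 99000 = 8800 + 26400 + 19800 = 55000
p·145000 + (1−p)·(-3500) = 55000
148500p − 3500 = 55000
p = (55000 + 3500) / 148500

p = 0.394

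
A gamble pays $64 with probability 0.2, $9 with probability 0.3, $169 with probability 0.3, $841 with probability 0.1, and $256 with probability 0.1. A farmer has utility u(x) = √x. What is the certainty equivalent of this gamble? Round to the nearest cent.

E[u] = 0.2·√64 + 0.3·√9 + 0.3·√169 + 0.1·√841 + 0.1·√256 = 0.2·8 + 0.3·3 + 0.3·13 + 0.1·29 + 0.1·16 = 10.9
CE = (10.9)² = 118.81

$118.81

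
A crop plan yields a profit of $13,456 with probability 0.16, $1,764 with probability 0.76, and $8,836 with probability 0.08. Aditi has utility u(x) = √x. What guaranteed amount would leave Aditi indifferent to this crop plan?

$3,364

E[u] = 0.16·√13456 + 0.76·√1764 + 0.08·√8836 = 0.16·116 + 0.76·42 + 0.08·94 = 58
CE = (58)² = 3364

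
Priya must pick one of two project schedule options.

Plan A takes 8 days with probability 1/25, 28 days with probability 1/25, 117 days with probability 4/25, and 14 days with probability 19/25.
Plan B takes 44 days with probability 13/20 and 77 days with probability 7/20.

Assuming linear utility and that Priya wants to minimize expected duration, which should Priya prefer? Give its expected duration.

Plan A (30.8 days)

Plan A = 1/25 × 8 + 1/25 × 28 + 4/25 × 117 + 19/25 × 14 = 0.32 + 1.12 + 18.72 + 10.64 = 30.8
Plan B = 13/20 × 44 + 7/20 × 77 = 28.6 + 26.95 = 55.55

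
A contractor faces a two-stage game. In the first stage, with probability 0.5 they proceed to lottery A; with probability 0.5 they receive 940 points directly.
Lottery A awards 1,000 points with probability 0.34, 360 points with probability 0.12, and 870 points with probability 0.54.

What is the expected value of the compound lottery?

896.5 points

EV(A) = 0.34 × 1000 + 0.12 × 360 + 0.54 × 870 = 340 + 43.2 + 469.8 = 853
Branch B: 940 (certain)
Overall = 0.5 × 853 + 0.5 × 940 = 426.5 + 470 = 896.5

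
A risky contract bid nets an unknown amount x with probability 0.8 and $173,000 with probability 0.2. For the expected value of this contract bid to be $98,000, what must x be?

x = $79,250

0.8·x + 0.2·173000 = 98000
0.8·x = 98000 − 34600 = 63400
x = 63400 / 0.8 = 79250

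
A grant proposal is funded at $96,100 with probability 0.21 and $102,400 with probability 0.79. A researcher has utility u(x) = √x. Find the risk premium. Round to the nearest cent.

E[u] = 0.21·√96100 + 0.79·√102400 = 0.21·310 + 0.79·320 = 317.9
CE = (317.9)² = 101060.41
Risk premium = EV − CE = 101077 − 101060.41 = 16.59

$16.59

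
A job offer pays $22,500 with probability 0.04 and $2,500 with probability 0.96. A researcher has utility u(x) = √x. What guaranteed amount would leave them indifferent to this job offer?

$2,916

E[u] = 0.04·√22500 + 0.96·√2500 = 0.04·150 + 0.96·50 = 54
CE = (54)² = 2916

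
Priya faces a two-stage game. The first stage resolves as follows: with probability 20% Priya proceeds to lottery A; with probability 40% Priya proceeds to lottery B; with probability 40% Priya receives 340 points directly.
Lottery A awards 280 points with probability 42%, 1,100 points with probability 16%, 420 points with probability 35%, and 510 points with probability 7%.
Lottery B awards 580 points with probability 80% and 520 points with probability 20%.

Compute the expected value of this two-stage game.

458.46 points

EV(A) = 0.42 × 280 + 0.16 × 1100 + 0.35 × 420 + 0.07 × 510 = 117.6 + 176 + 147 + 35.7 = 476.3
EV(B) = 0.8 × 580 + 0.2 × 520 = 464 + 104 = 568
Branch C: 340 (certain)
Overall = 0.2 × 476.3 + 0.4 × 568 + 0.4 × 340 = 95.26 + 227.2 + 136 = 458.46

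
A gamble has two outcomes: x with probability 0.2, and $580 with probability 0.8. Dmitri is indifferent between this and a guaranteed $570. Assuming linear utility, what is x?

0.2·x + 0.8·580 = 570
0.2·x = 570 − 464 = 106
x = 106 / 0.2 = 530

x = $530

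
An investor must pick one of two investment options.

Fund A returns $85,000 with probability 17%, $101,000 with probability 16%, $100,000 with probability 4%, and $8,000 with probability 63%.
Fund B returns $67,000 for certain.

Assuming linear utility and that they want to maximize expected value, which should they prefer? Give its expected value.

Fund A = 0.17 × 85000 + 0.16 × 101000 + 0.04 × 100000 + 0.63 × 8000 = 14450 + 16160 + 4000 + 5040 = 39650
Fund B: 67000 (certain)

Fund B ($67,000)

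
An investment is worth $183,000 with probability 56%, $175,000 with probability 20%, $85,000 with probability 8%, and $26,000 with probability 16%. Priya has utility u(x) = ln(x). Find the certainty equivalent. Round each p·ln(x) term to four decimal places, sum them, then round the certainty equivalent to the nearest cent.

$124,828.99

E[u] = 0.56·ln(183000) + 0.2·ln(175000) + 0.08·ln(85000) + 0.16·ln(26000) = 6.7857 + 2.4145 + 0.9080 + 1.6265 = 11.7347
CE = e^11.7347 ≈ 124828.99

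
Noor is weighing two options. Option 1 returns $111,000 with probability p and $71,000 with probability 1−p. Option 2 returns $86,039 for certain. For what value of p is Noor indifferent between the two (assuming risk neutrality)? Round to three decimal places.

p = 0.376

p·111000 + (1−p)·71000 = 86039
40000p + 71000 = 86039
p = (86039 − 71000) / 40000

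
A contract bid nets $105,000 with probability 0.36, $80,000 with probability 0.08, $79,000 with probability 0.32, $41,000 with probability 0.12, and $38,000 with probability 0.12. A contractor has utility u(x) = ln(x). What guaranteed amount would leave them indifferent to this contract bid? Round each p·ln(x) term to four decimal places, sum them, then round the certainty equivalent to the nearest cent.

$74,168.88

E[u] = 0.36·ln(105000) + 0.08·ln(80000) + 0.32·ln(79000) + 0.12·ln(41000) + 0.12·ln(38000) = 4.1622 + 0.9032 + 3.6087 + 1.2746 + 1.2654 = 11.2141
CE = e^11.2141 ≈ 74168.88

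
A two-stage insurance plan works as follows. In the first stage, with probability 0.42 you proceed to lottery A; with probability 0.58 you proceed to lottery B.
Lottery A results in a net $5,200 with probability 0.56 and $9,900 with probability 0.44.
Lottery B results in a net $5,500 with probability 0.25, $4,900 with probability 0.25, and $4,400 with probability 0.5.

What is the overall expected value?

EV(A) = 0.56 × 5200 + 0.44 × 9900 = 2912 + 4356 = 7268
EV(B) = 0.25 × 5500 + 0.25 × 4900 + 0.5 × 4400 = 1375 + 1225 + 2200 = 4800
Overall = 0.42 × 7268 + 0.58 × 4800 = 3052.56 + 2784 = 5836.56

$5,836.56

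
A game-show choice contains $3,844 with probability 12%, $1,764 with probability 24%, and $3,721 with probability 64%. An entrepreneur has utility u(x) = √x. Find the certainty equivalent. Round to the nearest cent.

E[u] = 0.12·√3844 + 0.24·√1764 + 0.64·√3721 = 0.12·62 + 0.24·42 + 0.64·61 = 56.56
CE = (56.56)² = 3199.0336

$3,199.03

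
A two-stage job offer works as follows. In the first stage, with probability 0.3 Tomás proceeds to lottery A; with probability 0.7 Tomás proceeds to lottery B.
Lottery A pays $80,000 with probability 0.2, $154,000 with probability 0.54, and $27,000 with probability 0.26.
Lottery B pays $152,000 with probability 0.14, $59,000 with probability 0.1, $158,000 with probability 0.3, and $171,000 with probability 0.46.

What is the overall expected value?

EV(A) = 0.2 × 80000 + 0.54 × 154000 + 0.26 × 27000 = 16000 + 83160 + 7020 = 106180
EV(B) = 0.14 × 152000 + 0.1 × 59000 + 0.3 × 158000 + 0.46 × 171000 = 21280 + 5900 + 47400 + 78660 = 153240
Overall = 0.3 × 106180 + 0.7 × 153240 = 31854 + 107268 = 139122

$139,122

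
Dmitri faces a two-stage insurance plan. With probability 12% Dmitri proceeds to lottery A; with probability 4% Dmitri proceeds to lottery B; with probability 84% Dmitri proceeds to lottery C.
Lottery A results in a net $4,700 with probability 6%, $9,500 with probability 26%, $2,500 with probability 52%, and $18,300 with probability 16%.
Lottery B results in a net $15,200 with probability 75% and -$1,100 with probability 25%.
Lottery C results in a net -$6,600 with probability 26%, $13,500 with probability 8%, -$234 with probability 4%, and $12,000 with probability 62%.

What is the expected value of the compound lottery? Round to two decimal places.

EV(A) = 0.06 × 4700 + 0.26 × 9500 + 0.52 × 2500 + 0.16 × 18300 = 282 + 2470 + 1300 + 2928 = 6980
EV(B) = 0.75 × 15200 + 0.25 × (-1100) = 11400 − 275 = 11125
EV(C) = 0.26 × (-6600) + 0.08 × 13500 + 0.04 × (-234) + 0.62 × 12000 = -1716 + 1080 − 9.36 + 7440 = 6794.64
Overall = 0.12 × 6980 + 0.04 × 11125 + 0.84 × 6794.64 = 837.6 + 445 + 5707.4976 = 6990.0976

$6,990.10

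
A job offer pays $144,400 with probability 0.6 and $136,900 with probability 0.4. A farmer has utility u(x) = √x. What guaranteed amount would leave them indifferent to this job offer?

E[u] = 0.6·√144400 + 0.4·√136900 = 0.6·380 + 0.4·370 = 376
CE = (376)² = 141376

$141,376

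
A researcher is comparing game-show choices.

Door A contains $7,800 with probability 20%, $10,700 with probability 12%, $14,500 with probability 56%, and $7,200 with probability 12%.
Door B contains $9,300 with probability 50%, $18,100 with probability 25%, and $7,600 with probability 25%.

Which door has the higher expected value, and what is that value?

Door A = 0.2 × 7800 + 0.12 × 10700 + 0.56 × 14500 + 0.12 × 7200 = 1560 + 1284 + 8120 + 864 = 11828
Door B = 0.5 × 9300 + 0.25 × 18100 + 0.25 × 7600 = 4650 + 4525 + 1900 = 11075

Door A ($11,828)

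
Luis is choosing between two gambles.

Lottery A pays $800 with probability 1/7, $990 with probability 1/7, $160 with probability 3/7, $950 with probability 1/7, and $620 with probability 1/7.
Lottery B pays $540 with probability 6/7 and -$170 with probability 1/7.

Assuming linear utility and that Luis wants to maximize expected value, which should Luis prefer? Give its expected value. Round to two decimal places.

Lottery A ($548.57)

Lottery A = 1/7 × 800 + 1/7 × 990 + 3/7 × 160 + 1/7 × 950 + 1/7 × 620 = 114.2857 + 141.4286 + 68.5714 + 135.7143 + 88.5714 = 548.5714
Lottery B = 6/7 × 540 + 1/7 × (-170) = 462.8571 − 24.2857 = 438.5714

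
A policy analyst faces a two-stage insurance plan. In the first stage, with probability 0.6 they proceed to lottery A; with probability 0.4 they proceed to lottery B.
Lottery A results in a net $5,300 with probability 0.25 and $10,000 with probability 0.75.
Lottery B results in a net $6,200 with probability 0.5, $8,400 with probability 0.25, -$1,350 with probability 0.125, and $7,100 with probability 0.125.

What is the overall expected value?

EV(A) = 0.25 × 5300 + 0.75 × 10000 = 1325 + 7500 = 8825
EV(B) = 0.5 × 6200 + 0.25 × 8400 + 0.125 × (-1350) + 0.125 × 7100 = 3100 + 2100 − 168.75 + 887.5 = 5918.75
Overall = 0.6 × 8825 + 0.4 × 5918.75 = 5295 + 2367.5 = 7662.5

$7,662.50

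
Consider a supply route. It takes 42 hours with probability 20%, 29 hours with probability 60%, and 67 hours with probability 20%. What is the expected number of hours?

39.2 hours

EV = 0.2 × 42 + 0.6 × 29 + 0.2 × 67 = 8.4 + 17.4 + 13.4 = 39.2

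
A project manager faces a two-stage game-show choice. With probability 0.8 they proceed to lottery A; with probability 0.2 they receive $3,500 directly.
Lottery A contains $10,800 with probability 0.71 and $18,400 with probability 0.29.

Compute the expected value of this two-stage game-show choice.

EV(A) = 0.71 × 10800 + 0.29 × 18400 = 7668 + 5336 = 13004
Branch B: 3500 (certain)
Overall = 0.8 × 13004 + 0.2 × 3500 = 10403.2 + 700 = 11103.2

$11,103.20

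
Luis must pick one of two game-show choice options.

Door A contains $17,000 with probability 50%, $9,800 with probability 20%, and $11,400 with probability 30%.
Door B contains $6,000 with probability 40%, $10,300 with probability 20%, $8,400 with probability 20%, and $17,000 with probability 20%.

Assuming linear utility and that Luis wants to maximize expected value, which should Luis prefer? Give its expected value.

Door A = 0.5 × 17000 + 0.2 × 9800 + 0.3 × 11400 = 8500 + 1960 + 3420 = 13880
Door B = 0.4 × 6000 + 0.2 × 10300 + 0.2 × 8400 + 0.2 × 17000 = 2400 + 2060 + 1680 + 3400 = 9540

Door A ($13,880)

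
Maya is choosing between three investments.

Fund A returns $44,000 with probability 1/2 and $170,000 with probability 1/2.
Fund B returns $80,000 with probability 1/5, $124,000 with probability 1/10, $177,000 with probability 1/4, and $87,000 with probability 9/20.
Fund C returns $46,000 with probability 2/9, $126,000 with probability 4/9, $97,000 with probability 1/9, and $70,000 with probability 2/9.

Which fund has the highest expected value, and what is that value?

Fund B ($111,800)

Fund A = 1/2 × 44000 + 1/2 × 170000 = 22000 + 85000 = 107000
Fund B = 1/5 × 80000 + 1/10 × 124000 + 1/4 × 177000 + 9/20 × 87000 = 16000 + 12400 + 44250 + 39150 = 111800
Fund C = 2/9 × 46000 + 4/9 × 126000 + 1/9 × 97000 + 2/9 × 70000 = 10222.2222 + 56000 + 10777.7778 + 15555.5556 = 92555.5556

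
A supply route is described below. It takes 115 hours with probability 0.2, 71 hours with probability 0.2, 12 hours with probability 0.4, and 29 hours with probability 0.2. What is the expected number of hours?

47.8 hours

EV = 0.2 × 115 + 0.2 × 71 + 0.4 × 12 + 0.2 × 29 = 23 + 14.2 + 4.8 + 5.8 = 47.8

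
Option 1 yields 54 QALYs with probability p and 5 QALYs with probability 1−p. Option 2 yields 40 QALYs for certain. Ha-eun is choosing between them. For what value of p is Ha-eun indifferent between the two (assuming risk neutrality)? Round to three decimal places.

p·54 + (1−p)·5 = 40
49p + 5 = 40
p = (40 − 5) / 49

p = 0.714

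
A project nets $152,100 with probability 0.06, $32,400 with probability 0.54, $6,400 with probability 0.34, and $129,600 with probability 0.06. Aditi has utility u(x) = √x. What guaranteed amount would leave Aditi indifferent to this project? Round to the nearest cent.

$28,696.36

E[u] = 0.06·√152100 + 0.54·√32400 + 0.34·√6400 + 0.06·√129600 = 0.06·390 + 0.54·180 + 0.34·80 + 0.06·360 = 169.4
CE = (169.4)² = 28696.36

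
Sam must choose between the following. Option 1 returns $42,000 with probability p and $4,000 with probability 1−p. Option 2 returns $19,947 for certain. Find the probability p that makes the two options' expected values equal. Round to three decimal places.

p = 0.420

p·42000 + (1−p)·4000 = 19947
38000p + 4000 = 19947
p = (19947 − 4000) / 38000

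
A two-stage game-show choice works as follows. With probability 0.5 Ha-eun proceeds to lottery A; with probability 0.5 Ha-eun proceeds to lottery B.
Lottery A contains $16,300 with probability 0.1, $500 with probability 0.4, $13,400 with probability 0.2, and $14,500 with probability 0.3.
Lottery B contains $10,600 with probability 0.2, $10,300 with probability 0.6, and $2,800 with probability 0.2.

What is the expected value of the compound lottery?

EV(A) = 0.1 × 16300 + 0.4 × 500 + 0.2 × 13400 + 0.3 × 14500 = 1630 + 200 + 2680 + 4350 = 8860
EV(B) = 0.2 × 10600 + 0.6 × 10300 + 0.2 × 2800 = 2120 + 6180 + 560 = 8860
Overall = 0.5 × 8860 + 0.5 × 8860 = 4430 + 4430 = 8860

$8,860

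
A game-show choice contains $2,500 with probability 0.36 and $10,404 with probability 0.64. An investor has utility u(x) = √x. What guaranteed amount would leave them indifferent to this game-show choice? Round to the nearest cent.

$6,935.56

E[u] = 0.36·√2500 + 0.64·√10404 = 0.36·50 + 0.64·102 = 83.28
CE = (83.28)² = 6935.5584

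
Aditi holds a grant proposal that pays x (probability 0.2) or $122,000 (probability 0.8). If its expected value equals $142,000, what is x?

0.2·x + 0.8·122000 = 142000
0.2·x = 142000 − 97600 = 44400
x = 44400 / 0.2 = 222000

x = $222,000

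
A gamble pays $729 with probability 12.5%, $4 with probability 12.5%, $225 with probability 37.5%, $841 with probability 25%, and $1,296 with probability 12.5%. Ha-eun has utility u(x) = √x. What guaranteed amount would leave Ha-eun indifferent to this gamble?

E[u] = 0.125·√729 + 0.125·√4 + 0.375·√225 + 0.25·√841 + 0.125·√1296 = 0.125·27 + 0.125·2 + 0.375·15 + 0.25·29 + 0.125·36 = 21
CE = (21)² = 441

$441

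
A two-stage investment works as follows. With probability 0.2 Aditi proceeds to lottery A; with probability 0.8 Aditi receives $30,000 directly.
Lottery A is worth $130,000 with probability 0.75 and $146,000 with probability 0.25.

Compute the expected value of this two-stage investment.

$50,800

EV(A) = 0.75 × 130000 + 0.25 × 146000 = 97500 + 36500 = 134000
Branch B: 30000 (certain)
Overall = 0.2 × 134000 + 0.8 × 30000 = 26800 + 24000 = 50800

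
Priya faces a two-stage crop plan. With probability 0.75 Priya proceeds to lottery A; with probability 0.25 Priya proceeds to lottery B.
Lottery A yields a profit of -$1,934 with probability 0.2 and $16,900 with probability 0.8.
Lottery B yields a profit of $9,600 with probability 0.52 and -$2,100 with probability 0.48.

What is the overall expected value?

EV(A) = 0.2 × (-1934) + 0.8 × 16900 = -386.8 + 13520 = 13133.2
EV(B) = 0.52 × 9600 + 0.48 × (-2100) = 4992 − 1008 = 3984
Overall = 0.75 × 13133.2 + 0.25 × 3984 = 9849.9 + 996 = 10845.9

$10,845.90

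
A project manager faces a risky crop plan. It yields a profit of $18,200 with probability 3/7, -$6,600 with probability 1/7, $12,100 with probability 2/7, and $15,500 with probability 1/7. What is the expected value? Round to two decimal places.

$12,528.57

EV = 3/7 × 18200 + 1/7 × (-6600) + 2/7 × 12100 + 1/7 × 15500 = 7800 − 942.8571 + 3457.1429 + 2214.2857 = 12528.5714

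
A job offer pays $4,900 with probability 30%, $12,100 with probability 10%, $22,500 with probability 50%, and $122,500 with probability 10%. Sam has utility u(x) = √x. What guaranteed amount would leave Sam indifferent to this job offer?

$20,164

E[u] = 0.3·√4900 + 0.1·√12100 + 0.5·√22500 + 0.1·√122500 = 0.3·70 + 0.1·110 + 0.5·150 + 0.1·350 = 142
CE = (142)² = 20164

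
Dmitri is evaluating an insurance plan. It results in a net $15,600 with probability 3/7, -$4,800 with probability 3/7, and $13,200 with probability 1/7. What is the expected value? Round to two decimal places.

$6,514.29

EV = 3/7 × 15600 + 3/7 × (-4800) + 1/7 × 13200 = 6685.7143 − 2057.1429 + 1885.7143 = 6514.2857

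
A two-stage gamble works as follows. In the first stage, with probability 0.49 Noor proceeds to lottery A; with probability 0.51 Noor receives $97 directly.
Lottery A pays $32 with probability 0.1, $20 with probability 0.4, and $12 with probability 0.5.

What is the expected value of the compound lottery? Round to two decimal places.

$57.90

EV(A) = 0.1 × 32 + 0.4 × 20 + 0.5 × 12 = 3.2 + 8 + 6 = 17.2
Branch B: 97 (certain)
Overall = 0.49 × 17.2 + 0.51 × 97 = 8.428 + 49.47 = 57.898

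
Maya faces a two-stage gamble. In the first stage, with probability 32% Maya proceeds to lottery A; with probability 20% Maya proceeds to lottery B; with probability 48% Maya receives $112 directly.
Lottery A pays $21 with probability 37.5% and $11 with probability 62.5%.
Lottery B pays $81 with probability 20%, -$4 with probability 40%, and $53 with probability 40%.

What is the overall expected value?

EV(A) = 0.375 × 21 + 0.625 × 11 = 7.875 + 6.875 = 14.75
EV(B) = 0.2 × 81 + 0.4 × (-4) + 0.4 × 53 = 16.2 − 1.6 + 21.2 = 35.8
Branch C: 112 (certain)
Overall = 0.32 × 14.75 + 0.2 × 35.8 + 0.48 × 112 = 4.72 + 7.16 + 53.76 = 65.64

$65.64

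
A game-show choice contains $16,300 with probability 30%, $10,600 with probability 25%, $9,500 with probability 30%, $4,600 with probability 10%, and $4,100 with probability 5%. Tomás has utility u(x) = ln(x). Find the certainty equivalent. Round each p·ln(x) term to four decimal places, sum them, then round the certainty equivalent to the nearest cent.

$10,238.39

E[u] = 0.3·ln(16300) + 0.25·ln(10600) + 0.3·ln(9500) + 0.1·ln(4600) + 0.05·ln(4100) = 2.9097 + 2.3172 + 2.7477 + 0.8434 + 0.4159 = 9.2339
CE = e^9.2339 ≈ 10238.39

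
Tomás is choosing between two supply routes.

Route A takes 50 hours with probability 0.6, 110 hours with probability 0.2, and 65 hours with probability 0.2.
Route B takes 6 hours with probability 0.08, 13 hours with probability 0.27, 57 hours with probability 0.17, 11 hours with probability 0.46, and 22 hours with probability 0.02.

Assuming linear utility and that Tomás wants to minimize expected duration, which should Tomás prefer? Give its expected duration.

Route A = 0.6 × 50 + 0.2 × 110 + 0.2 × 65 = 30 + 22 + 13 = 65
Route B = 0.08 × 6 + 0.27 × 13 + 0.17 × 57 + 0.46 × 11 + 0.02 × 22 = 0.48 + 3.51 + 9.69 + 5.06 + 0.44 = 19.18

Route B (19.18 hours)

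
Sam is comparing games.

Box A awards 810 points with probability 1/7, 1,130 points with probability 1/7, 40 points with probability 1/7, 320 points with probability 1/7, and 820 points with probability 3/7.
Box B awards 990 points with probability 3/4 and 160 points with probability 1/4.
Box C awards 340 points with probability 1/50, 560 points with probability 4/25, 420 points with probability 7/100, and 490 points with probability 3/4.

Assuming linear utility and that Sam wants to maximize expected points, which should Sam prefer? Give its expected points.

Box A = 1/7 × 810 + 1/7 × 1130 + 1/7 × 40 + 1/7 × 320 + 3/7 × 820 = 115.7143 + 161.4286 + 5.7143 + 45.7143 + 351.4286 = 680
Box B = 3/4 × 990 + 1/4 × 160 = 742.5 + 40 = 782.5
Box C = 1/50 × 340 + 4/25 × 560 + 7/100 × 420 + 3/4 × 490 = 6.8 + 89.6 + 29.4 + 367.5 = 493.3

Box B (782.5 points)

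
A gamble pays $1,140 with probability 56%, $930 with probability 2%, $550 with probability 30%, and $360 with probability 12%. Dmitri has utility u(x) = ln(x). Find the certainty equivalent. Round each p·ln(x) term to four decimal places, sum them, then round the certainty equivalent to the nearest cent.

E[u] = 0.56·ln(1140) + 0.02·ln(930) + 0.3·ln(550) + 0.12·ln(360) = 3.9417 + 0.1367 + 1.8930 + 0.7063 = 6.6777
CE = e^6.6777 ≈ 794.49

$794.49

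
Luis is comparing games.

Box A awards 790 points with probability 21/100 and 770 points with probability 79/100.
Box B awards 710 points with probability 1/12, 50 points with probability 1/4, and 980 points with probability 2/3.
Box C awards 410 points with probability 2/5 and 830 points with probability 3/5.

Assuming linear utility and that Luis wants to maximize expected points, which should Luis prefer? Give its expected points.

Box A = 21/100 × 790 + 79/100 × 770 = 165.9 + 608.3 = 774.2
Box B = 1/12 × 710 + 1/4 × 50 + 2/3 × 980 = 59.1667 + 12.5 + 653.3333 = 725
Box C = 2/5 × 410 + 3/5 × 830 = 164 + 498 = 662

Box A (774.2 points)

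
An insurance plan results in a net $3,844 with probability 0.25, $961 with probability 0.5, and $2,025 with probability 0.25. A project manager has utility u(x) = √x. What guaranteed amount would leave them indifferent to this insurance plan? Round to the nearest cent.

$1,785.06

E[u] = 0.25·√3844 + 0.5·√961 + 0.25·√2025 = 0.25·62 + 0.5·31 + 0.25·45 = 42.25
CE = (42.25)² = 1785.0625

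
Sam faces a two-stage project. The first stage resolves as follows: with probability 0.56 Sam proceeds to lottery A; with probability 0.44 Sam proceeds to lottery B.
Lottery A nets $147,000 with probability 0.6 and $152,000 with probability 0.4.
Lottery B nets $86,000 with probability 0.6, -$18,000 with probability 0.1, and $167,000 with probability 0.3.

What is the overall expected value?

EV(A) = 0.6 × 147000 + 0.4 × 152000 = 88200 + 60800 = 149000
EV(B) = 0.6 × 86000 + 0.1 × (-18000) + 0.3 × 167000 = 51600 − 1800 + 50100 = 99900
Overall = 0.56 × 149000 + 0.44 × 99900 = 83440 + 43956 = 127396

$127,396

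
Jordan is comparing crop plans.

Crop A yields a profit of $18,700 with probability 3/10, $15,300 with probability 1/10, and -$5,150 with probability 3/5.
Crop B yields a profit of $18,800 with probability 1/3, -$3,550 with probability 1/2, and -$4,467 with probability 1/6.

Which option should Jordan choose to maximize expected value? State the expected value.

Crop A = 3/10 × 18700 + 1/10 × 15300 + 3/5 × (-5150) = 5610 + 1530 − 3090 = 4050
Crop B = 1/3 × 18800 + 1/2 × (-3550) + 1/6 × (-4467) = 6266.6667 − 1775 − 744.5 = 3747.1667

Crop A ($4,050)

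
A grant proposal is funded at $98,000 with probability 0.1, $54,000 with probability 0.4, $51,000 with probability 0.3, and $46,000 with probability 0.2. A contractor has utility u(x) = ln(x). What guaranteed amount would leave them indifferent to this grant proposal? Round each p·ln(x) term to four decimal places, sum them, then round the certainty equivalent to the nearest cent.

$54,567.84

E[u] = 0.1·ln(98000) + 0.4·ln(54000) + 0.3·ln(51000) + 0.2·ln(46000) = 1.1493 + 4.3587 + 3.2519 + 2.1473 = 10.9072
CE = e^10.9072 ≈ 54567.84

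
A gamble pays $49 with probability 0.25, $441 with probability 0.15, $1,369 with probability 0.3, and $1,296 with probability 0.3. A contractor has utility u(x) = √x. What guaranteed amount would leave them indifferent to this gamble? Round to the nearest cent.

$718.24

E[u] = 0.25·√49 + 0.15·√441 + 0.3·√1369 + 0.3·√1296 = 0.25·7 + 0.15·21 + 0.3·37 + 0.3·36 = 26.8
CE = (26.8)² = 718.24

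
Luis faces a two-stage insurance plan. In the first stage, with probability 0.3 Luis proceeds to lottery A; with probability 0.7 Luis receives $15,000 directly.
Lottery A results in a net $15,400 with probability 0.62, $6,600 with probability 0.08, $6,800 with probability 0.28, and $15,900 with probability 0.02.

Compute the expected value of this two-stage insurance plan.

$14,189.40

EV(A) = 0.62 × 15400 + 0.08 × 6600 + 0.28 × 6800 + 0.02 × 15900 = 9548 + 528 + 1904 + 318 = 12298
Branch B: 15000 (certain)
Overall = 0.3 × 12298 + 0.7 × 15000 = 3689.4 + 10500 = 14189.4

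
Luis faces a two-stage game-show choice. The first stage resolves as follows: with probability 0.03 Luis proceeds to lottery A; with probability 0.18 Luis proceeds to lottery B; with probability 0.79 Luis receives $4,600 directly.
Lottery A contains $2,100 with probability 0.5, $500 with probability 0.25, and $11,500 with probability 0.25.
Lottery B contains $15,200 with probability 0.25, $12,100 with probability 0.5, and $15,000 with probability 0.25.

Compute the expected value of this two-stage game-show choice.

EV(A) = 0.5 × 2100 + 0.25 × 500 + 0.25 × 11500 = 1050 + 125 + 2875 = 4050
EV(B) = 0.25 × 15200 + 0.5 × 12100 + 0.25 × 15000 = 3800 + 6050 + 3750 = 13600
Branch C: 4600 (certain)
Overall = 0.03 × 4050 + 0.18 × 13600 + 0.79 × 4600 = 121.5 + 2448 + 3634 = 6203.5

$6,203.50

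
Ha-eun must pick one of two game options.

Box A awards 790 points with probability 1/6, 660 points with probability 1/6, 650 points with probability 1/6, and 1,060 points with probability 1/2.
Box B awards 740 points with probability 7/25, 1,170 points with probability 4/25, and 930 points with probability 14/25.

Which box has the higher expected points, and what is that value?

Box B (915.2 points)

Box A = 1/6 × 790 + 1/6 × 660 + 1/6 × 650 + 1/2 × 1060 = 131.6667 + 110 + 108.3333 + 530 = 880
Box B = 7/25 × 740 + 4/25 × 1170 + 14/25 × 930 = 207.2 + 187.2 + 520.8 = 915.2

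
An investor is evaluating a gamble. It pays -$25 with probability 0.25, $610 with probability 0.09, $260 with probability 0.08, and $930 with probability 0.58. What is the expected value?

EV = 0.25 × (-25) + 0.09 × 610 + 0.08 × 260 + 0.58 × 930 = -6.25 + 54.9 + 20.8 + 539.4 = 608.85

$608.85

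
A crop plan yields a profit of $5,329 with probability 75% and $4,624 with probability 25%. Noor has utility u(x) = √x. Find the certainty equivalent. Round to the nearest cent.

$5,148.06

E[u] = 0.75·√5329 + 0.25·√4624 = 0.75·73 + 0.25·68 = 71.75
CE = (71.75)² = 5148.0625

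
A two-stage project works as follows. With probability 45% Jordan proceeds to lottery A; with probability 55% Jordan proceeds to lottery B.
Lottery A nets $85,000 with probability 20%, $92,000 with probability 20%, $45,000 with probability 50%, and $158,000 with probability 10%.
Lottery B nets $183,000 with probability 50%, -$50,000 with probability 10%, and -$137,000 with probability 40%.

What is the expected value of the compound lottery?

EV(A) = 0.2 × 85000 + 0.2 × 92000 + 0.5 × 45000 + 0.1 × 158000 = 17000 + 18400 + 22500 + 15800 = 73700
EV(B) = 0.5 × 183000 + 0.1 × (-50000) + 0.4 × (-137000) = 91500 − 5000 − 54800 = 31700
Overall = 0.45 × 73700 + 0.55 × 31700 = 33165 + 17435 = 50600

$50,600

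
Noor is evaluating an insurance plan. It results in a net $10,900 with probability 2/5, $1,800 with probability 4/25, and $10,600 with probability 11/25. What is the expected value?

$9,312

EV = 2/5 × 10900 + 4/25 × 1800 + 11/25 × 10600 = 4360 + 288 + 4664 = 9312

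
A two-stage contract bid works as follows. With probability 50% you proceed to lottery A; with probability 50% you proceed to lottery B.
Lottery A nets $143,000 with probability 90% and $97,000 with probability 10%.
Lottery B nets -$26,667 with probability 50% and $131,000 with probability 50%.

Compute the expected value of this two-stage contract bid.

$95,283.25

EV(A) = 0.9 × 143000 + 0.1 × 97000 = 128700 + 9700 = 138400
EV(B) = 0.5 × (-26667) + 0.5 × 131000 = -13333.5 + 65500 = 52166.5
Overall = 0.5 × 138400 + 0.5 × 52166.5 = 69200 + 26083.25 = 95283.25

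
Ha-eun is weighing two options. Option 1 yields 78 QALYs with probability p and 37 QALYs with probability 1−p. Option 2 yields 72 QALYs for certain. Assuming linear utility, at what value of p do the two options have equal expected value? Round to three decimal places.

p = 0.854

p·78 + (1−p)·37 = 72
41p + 37 = 72
p = (72 − 37) / 41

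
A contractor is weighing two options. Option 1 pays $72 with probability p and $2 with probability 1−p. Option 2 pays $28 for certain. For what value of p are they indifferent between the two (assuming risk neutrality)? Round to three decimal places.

p·72 + (1−p)·2 = 28
70p + 2 = 28
p = (28 − 2) / 70

p = 0.371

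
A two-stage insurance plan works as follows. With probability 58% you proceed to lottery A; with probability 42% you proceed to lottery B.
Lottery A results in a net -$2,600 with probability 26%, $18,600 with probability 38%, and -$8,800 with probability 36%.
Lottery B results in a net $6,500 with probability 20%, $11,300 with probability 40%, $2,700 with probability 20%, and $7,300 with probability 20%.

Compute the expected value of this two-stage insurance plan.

$5,154.32

EV(A) = 0.26 × (-2600) + 0.38 × 18600 + 0.36 × (-8800) = -676 + 7068 − 3168 = 3224
EV(B) = 0.2 × 6500 + 0.4 × 11300 + 0.2 × 2700 + 0.2 × 7300 = 1300 + 4520 + 540 + 1460 = 7820
Overall = 0.58 × 3224 + 0.42 × 7820 = 1869.92 + 3284.4 = 5154.32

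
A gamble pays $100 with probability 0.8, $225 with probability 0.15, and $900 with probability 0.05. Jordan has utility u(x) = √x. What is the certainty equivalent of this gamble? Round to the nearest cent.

E[u] = 0.8·√100 + 0.15·√225 + 0.05·√900 = 0.8·10 + 0.15·15 + 0.05·30 = 11.75
CE = (11.75)² = 138.0625

$138.06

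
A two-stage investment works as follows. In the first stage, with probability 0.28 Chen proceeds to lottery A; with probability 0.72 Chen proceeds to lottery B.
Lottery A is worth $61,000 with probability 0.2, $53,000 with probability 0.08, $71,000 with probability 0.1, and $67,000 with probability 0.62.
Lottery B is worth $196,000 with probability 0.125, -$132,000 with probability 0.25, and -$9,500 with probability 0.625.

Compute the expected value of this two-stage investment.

$7,827.40

EV(A) = 0.2 × 61000 + 0.08 × 53000 + 0.1 × 71000 + 0.62 × 67000 = 12200 + 4240 + 7100 + 41540 = 65080
EV(B) = 0.125 × 196000 + 0.25 × (-132000) + 0.625 × (-9500) = 24500 − 33000 − 5937.5 = -14437.5
Overall = 0.28 × 65080 + 0.72 × (-14437.5) = 18222.4 − 10395 = 7827.4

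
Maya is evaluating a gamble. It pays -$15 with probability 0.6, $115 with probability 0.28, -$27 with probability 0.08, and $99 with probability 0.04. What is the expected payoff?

EV = 0.6 × (-15) + 0.28 × 115 + 0.08 × (-27) + 0.04 × 99 = -9 + 32.2 − 2.16 + 3.96 = 25

$25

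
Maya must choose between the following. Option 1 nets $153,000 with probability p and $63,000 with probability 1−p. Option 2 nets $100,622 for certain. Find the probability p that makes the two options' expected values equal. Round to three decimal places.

p = 0.418

p·153000 + (1−p)·63000 = 100622
90000p + 63000 = 100622
p = (100622 − 63000) / 90000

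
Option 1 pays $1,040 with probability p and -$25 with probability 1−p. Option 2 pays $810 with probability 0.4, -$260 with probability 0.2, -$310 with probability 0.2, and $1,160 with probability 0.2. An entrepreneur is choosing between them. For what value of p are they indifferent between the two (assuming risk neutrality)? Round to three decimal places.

EV(Option 2) = 0.4 × 810 + 0.2 × (-260) + 0.2 × (-310) + 0.2 × 1160 = 324 − 52 − 62 + 232 = 442
p·1040 + (1−p)·(-25) = 442
1065p − 25 = 442
p = (442 + 25) / 1065

p = 0.438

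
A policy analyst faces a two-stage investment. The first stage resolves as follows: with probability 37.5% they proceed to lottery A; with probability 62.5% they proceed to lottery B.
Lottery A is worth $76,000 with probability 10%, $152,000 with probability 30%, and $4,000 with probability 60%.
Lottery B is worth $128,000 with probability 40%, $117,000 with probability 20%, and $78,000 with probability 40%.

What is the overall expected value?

EV(A) = 0.1 × 76000 + 0.3 × 152000 + 0.6 × 4000 = 7600 + 45600 + 2400 = 55600
EV(B) = 0.4 × 128000 + 0.2 × 117000 + 0.4 × 78000 = 51200 + 23400 + 31200 = 105800
Overall = 0.375 × 55600 + 0.625 × 105800 = 20850 + 66125 = 86975

$86,975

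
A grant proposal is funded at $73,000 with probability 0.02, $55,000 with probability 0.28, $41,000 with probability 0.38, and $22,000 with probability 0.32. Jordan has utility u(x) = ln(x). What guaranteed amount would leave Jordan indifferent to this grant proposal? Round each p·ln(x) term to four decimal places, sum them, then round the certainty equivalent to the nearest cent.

$36,897.53

E[u] = 0.02·ln(73000) + 0.28·ln(55000) + 0.38·ln(41000) + 0.32·ln(22000) = 0.2240 + 3.0562 + 4.0361 + 3.1996 = 10.5159
CE = e^10.5159 ≈ 36897.53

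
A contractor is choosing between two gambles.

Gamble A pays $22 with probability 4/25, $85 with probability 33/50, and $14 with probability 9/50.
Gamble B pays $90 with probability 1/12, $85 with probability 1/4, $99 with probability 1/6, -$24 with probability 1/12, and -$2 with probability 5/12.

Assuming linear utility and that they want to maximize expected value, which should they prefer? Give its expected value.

Gamble A = 4/25 × 22 + 33/50 × 85 + 9/50 × 14 = 3.52 + 56.1 + 2.52 = 62.14
Gamble B = 1/12 × 90 + 1/4 × 85 + 1/6 × 99 + 1/12 × (-24) + 5/12 × (-2) = 7.5 + 21.25 + 16.5 − 2 − 0.8333 = 42.4167

Gamble A ($62.14)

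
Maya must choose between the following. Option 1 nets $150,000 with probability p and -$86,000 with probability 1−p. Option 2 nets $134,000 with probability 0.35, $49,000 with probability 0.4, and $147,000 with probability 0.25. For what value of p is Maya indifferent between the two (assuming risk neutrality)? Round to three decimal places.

p = 0.802

EV(Option 2) = 0.35 × 134000 + 0.4 × 49000 + 0.25 × 147000 = 46900 + 19600 + 36750 = 103250
p·150000 + (1−p)·(-86000) = 103250
236000p − 86000 = 103250
p = (103250 + 86000) / 236000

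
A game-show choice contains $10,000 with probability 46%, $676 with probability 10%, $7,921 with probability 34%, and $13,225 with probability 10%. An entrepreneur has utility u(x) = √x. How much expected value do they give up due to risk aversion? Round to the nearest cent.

$518.31

E[u] = 0.46·√10000 + 0.1·√676 + 0.34·√7921 + 0.1·√13225 = 0.46·100 + 0.1·26 + 0.34·89 + 0.1·115 = 90.36
CE = (90.36)² = 8164.9296
Risk premium = EV − CE = 8683.24 − 8164.9296 = 518.3104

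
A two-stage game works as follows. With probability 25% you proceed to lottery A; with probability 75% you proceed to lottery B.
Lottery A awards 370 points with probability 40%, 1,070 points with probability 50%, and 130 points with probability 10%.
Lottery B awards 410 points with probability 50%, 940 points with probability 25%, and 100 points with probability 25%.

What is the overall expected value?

522.75 points

EV(A) = 0.4 × 370 + 0.5 × 1070 + 0.1 × 130 = 148 + 535 + 13 = 696
EV(B) = 0.5 × 410 + 0.25 × 940 + 0.25 × 100 = 205 + 235 + 25 = 465
Overall = 0.25 × 696 + 0.75 × 465 = 174 + 348.75 = 522.75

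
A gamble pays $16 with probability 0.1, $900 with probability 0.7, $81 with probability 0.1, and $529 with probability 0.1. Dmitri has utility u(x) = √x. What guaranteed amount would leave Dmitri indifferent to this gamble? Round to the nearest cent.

E[u] = 0.1·√16 + 0.7·√900 + 0.1·√81 + 0.1·√529 = 0.1·4 + 0.7·30 + 0.1·9 + 0.1·23 = 24.6
CE = (24.6)² = 605.16

$605.16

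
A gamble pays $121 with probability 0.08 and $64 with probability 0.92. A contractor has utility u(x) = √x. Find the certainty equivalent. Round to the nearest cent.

$67.90

E[u] = 0.08·√121 + 0.92·√64 = 0.08·11 + 0.92·8 = 8.24
CE = (8.24)² = 67.8976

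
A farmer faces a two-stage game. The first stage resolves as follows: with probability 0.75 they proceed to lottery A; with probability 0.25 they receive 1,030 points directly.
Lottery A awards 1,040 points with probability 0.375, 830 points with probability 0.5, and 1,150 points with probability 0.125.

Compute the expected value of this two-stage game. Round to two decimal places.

969.06 points

EV(A) = 0.375 × 1040 + 0.5 × 830 + 0.125 × 1150 = 390 + 415 + 143.75 = 948.75
Branch B: 1030 (certain)
Overall = 0.75 × 948.75 + 0.25 × 1030 = 711.5625 + 257.5 = 969.0625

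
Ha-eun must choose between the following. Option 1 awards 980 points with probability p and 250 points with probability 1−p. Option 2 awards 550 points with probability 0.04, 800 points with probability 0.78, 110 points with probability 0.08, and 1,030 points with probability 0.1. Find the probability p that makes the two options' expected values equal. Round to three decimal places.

EV(Option 2) = 0.04 × 550 + 0.78 × 800 + 0.08 × 110 + 0.1 × 1030 = 22 + 624 + 8.8 + 103 = 757.8
p·980 + (1−p)·250 = 757.8
730p + 250 = 757.8
p = (757.8 − 250) / 730

p = 0.696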